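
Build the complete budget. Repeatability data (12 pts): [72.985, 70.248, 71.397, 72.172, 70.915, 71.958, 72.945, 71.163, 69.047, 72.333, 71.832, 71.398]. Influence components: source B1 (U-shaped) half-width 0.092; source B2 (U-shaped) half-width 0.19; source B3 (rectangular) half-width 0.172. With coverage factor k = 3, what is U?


mean = (72.985 + 70.248 + 71.397 + 72.172 + 70.915 + 71.958 + 72.945 + 71.163 + 69.047 + 72.333 + 71.832 + 71.398) / 12 = 71.53275
s = sqrt(sum((x - mean)^2)/(n-1)) = 1.1203636
u_A = s / sqrt(n) = 1.1203636 / sqrt(12) = 0.32342111
u_B1 = 0.092 / sqrt(2) = 0.065053824
u_B2 = 0.19 / sqrt(2) = 0.13435029
u_B3 = 0.172 / sqrt(3) = 0.099304246
uc = sqrt(0.32342111^2 + 0.065053824^2 + 0.13435029^2 + 0.099304246^2) = 0.36978987
U = k * uc = 3 * 0.36978987
U = 1.1094

1.1094


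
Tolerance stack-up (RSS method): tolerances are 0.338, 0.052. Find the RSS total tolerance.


RSS = sqrt(0.338^2 + 0.052^2)
= sqrt(0.116948)
= 0.3420

0.3420


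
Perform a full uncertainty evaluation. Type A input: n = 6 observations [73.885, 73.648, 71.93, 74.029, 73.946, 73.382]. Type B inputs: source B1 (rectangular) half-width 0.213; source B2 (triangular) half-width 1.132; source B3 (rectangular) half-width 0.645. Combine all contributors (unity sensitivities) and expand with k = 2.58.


mean = (73.885 + 73.648 + 71.93 + 74.029 + 73.946 + 73.382) / 6 = 73.47
s = sqrt(sum((x - mean)^2)/(n-1)) = 0.79022908
u_A = s / sqrt(n) = 0.79022908 / sqrt(6) = 0.32260967
u_B1 = 0.213 / sqrt(3) = 0.12297561
u_B2 = 1.132 / sqrt(6) = 0.46213706
u_B3 = 0.645 / sqrt(3) = 0.37239092
uc = sqrt(0.32260967^2 + 0.12297561^2 + 0.46213706^2 + 0.37239092^2) = 0.68661901
U = k * uc = 2.58 * 0.68661901
U = 1.7715

1.7715


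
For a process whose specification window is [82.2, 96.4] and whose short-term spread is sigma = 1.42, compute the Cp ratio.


Cp = (USL - LSL) / (6 * sigma)
= (96.4 - 82.2) / (6 * 1.42)
= 14.2000 / 8.5200
= 1.6667

1.6667


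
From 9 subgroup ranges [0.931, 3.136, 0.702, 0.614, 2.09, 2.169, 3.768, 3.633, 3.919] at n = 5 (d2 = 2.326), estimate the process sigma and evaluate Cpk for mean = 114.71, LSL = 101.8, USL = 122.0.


R_bar = (0.931 + 3.136 + 0.702 + 0.614 + 2.09 + 2.169 + 3.768 + 3.633 + 3.919) / 9 = 2.3291111
sigma = R_bar / d2 = 2.3291111 / 2.326 = 1.0013375
Cp = (USL - LSL)/(6*sigma) = (122.0 - 101.8)/(6*1.0013375) = 3.3622
Cpu = (122.0 - 114.71)/(3*1.0013375) = 2.4268
Cpl = (114.71 - 101.8)/(3*1.0013375) = 4.2976
Cpk = min(Cpu, Cpl) = 2.4268

2.4268


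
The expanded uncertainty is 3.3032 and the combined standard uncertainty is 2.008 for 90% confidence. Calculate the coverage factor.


k = U / uc
k = 3.3032 / 2.008
k = 1.645

1.645


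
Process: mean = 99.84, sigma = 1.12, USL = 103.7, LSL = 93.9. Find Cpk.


Cpu = (USL - mean) / (3*sigma) = (103.7 - 99.84) / (3*1.12) = 1.1488
Cpl = (mean - LSL) / (3*sigma) = (99.84 - 93.9) / (3*1.12) = 1.7679
Cpk = min(Cpu, Cpl) = 1.1488

1.1488


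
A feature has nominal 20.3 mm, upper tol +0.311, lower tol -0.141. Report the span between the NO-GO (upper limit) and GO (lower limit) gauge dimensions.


GO = nominal - lower_tol (smallest hole = maximum material condition)
GO = 20.3 - 0.141 = 20.159
NO-GO = nominal + upper_tol (largest hole = least material condition)
NO-GO = 20.3 + 0.311 = 20.611
spread = NO-GO - GO = 20.611 - 20.159 = 0.4520

0.4520


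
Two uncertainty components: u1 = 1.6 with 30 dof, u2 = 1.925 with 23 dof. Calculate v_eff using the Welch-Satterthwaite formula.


uc = sqrt(u1^2 + u2^2) = sqrt(1.6^2 + 1.925^2) = 2.503123
v_eff = uc^4 / (u1^4/v1 + u2^4/v2)
= 2.503123^4 / (1.6^4/30 + 1.925^4/23)
= 39.258054 / 0.81548188
v_eff = 48.1409

48.1409


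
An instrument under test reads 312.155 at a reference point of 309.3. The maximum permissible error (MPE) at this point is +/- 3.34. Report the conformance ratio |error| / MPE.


e = indication - reference = 312.155 - 309.3 = 2.8550
|e| = 2.8550
ratio = |e| / MPE = 2.8550 / 3.34
ratio = 0.8548

0.8548


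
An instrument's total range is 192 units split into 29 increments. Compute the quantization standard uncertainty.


resolution = range / divisions
resolution = 192 / 29 = 6.6206897
u_res = resolution / (2*sqrt(3))
u_res = 6.6206897 / 3.4641016
u_res = 1.9112

1.9112


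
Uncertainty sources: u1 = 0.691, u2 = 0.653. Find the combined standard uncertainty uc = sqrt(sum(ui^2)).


uc = sqrt(0.691^2 + 0.653^2)
uc = sqrt(0.90389)
uc = 0.9507

0.9507


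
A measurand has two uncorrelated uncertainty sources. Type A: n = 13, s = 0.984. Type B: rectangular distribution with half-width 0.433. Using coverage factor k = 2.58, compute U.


u_A = s / sqrt(n) = 0.984 / sqrt(13) = 0.2729125
u_B = half_width / sqrt(3) = 0.433 / sqrt(3) = 0.24999267
uc = sqrt(u_A^2 + u_B^2) = sqrt(0.2729125^2 + 0.24999267^2) = 0.37010481
U = k * uc = 2.58 * 0.37010481
U = 0.9549

0.9549


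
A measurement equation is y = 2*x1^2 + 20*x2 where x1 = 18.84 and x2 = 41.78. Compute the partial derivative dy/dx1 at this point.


y = 2*x1^2 + 20*x2
dy/dx1 = 2*2*x1
Evaluate at x1 = 18.84: c1 = 4 * 18.84
c1 = 75.3600

75.3600


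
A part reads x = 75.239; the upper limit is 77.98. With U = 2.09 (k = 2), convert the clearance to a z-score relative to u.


u = U / k = 2.09 / 2 = 1.045
margin = |USL - x| = |77.98 - 75.239| = 2.741
z = margin / u = 2.741 / 1.045
z = 2.6230

2.6230


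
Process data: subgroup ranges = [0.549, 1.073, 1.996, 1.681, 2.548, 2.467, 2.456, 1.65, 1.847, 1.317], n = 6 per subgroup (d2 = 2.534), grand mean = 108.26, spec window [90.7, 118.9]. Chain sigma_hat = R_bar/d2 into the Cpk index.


R_bar = (0.549 + 1.073 + 1.996 + 1.681 + 2.548 + 2.467 + 2.456 + 1.65 + 1.847 + 1.317) / 10 = 1.7584
sigma = R_bar / d2 = 1.7584 / 2.534 = 0.69392265
Cp = (USL - LSL)/(6*sigma) = (118.9 - 90.7)/(6*0.69392265) = 6.7731
Cpu = (118.9 - 108.26)/(3*0.69392265) = 5.1110
Cpl = (108.26 - 90.7)/(3*0.69392265) = 8.4351
Cpk = min(Cpu, Cpl) = 5.1110

5.1110


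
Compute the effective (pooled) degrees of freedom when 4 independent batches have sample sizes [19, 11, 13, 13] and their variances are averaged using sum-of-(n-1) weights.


nu = sum_i (n_i - 1)
nu = ((19 - 1) + (11 - 1) + (13 - 1) + (13 - 1))
nu = 18 + 10 + 12 + 12
nu = 52

52


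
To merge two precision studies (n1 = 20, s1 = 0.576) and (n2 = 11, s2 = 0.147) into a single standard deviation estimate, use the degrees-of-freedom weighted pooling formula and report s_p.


s_p = sqrt(((n1-1)*s1^2 + (n2-1)*s2^2) / (n1+n2-2))
numerator = (20-1)*0.576^2 + (11-1)*0.147^2 = 6.303744 + 0.21609 = 6.519834
denominator = 20 + 11 - 2 = 29
s_p^2 = 6.519834 / 29 = 0.22482186
s_p = sqrt(0.22482186) = 0.4742

0.4742


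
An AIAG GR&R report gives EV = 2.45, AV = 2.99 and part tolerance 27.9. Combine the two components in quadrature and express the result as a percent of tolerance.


GRR = sqrt(EV^2 + AV^2) = sqrt(2.45^2 + 2.99^2) = 3.8655659
%GRR = GRR / tol * 100 = 3.8655659 / 27.9 * 100
%GRR = 13.8551

13.8551


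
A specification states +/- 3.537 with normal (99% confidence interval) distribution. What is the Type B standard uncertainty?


u_B = half_width / 2.576
u_B = 3.537 / 2.576
u_B = 1.3731

1.3731


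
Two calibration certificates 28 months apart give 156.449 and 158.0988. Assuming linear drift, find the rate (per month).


rate = (v2 - v1) / months
= (158.0988 - 156.449) / 28
= 1.6498 / 28
= 0.0589

0.0589


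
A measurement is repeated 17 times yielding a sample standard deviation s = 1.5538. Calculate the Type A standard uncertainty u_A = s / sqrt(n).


u_A = s / sqrt(n)
u_A = 1.5538 / sqrt(17)
u_A = 1.5538 / 4.1231056
u_A = 0.3769

0.3769


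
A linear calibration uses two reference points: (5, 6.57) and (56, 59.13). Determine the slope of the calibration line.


slope = (y2 - y1) / (x2 - x1)
= (59.13 - 6.57) / (56 - 5)
= 52.5600 / 51
= 1.0306

1.0306


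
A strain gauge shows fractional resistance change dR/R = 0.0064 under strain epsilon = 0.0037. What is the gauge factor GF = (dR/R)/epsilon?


GF = (dR/R) / epsilon
= 0.0064 / 0.0037
= 1.7297

1.7297


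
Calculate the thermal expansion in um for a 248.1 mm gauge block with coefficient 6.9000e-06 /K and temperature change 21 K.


dL = L * alpha * dT
= 248.1 * 6.9000e-06 * 21
= 0.0359497 mm
dL_um = 0.0359497 * 1000 = 35.9497 um

35.9497


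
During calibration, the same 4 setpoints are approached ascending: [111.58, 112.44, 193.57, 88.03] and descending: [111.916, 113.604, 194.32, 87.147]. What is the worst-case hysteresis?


|111.58 - 111.916| = 0.3360
|112.44 - 113.604| = 1.1640
|193.57 - 194.32| = 0.7500
|88.03 - 87.147| = 0.8830
hysteresis = max(diffs) = 1.1640

1.1640


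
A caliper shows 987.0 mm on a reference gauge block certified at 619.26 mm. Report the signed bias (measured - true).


Systematic error = measured - true
= 987.0 - 619.26
= 367.7400

367.7400


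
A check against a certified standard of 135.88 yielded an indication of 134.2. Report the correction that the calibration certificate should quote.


Correction = standard - reading
= 135.88 - 134.2
= 1.6800

1.6800


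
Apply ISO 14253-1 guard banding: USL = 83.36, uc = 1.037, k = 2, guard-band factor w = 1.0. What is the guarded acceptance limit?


U = k * uc = 2 * 1.037 = 2.074
guard band g = w * U = 1.0 * 2.074 = 2.074
AL = USL - g = 83.36 - 2.074
AL = 81.2860

81.2860


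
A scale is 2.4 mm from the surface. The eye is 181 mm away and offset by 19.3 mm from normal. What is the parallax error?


error = h * offset / d
= 2.4 * 19.3 / 181
= 0.2559

0.2559


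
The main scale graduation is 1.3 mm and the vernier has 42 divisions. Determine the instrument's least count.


LC = MSD / n_div
= 1.3 / 42
= 0.0310

0.0310


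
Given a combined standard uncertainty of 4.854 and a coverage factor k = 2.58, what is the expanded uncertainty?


U = k * uc
U = 2.58 * 4.854
U = 12.5233

12.5233


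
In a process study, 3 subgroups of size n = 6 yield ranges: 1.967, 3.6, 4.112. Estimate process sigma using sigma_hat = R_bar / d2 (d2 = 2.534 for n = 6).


R_bar = (1.967 + 3.6 + 4.112) / 3
R_bar = 9.679 / 3 = 3.2263333
sigma_hat = R_bar / d2 = 3.2263333 / 2.534 = 1.2732

1.2732


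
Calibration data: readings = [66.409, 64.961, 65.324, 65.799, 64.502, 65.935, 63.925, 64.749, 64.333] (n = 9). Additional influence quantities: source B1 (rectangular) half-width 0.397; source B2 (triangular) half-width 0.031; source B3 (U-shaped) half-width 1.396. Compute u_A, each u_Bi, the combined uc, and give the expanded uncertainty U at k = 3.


mean = (66.409 + 64.961 + 65.324 + 65.799 + 64.502 + 65.935 + 63.925 + 64.749 + 64.333) / 9 = 65.10411111
s = sqrt(sum((x - mean)^2)/(n-1)) = 0.82298017
u_A = s / sqrt(n) = 0.82298017 / sqrt(9) = 0.27432672
u_B1 = 0.397 / sqrt(3) = 0.22920806
u_B2 = 0.031 / sqrt(6) = 0.012655697
u_B3 = 1.396 / sqrt(2) = 0.98712107
uc = sqrt(0.27432672^2 + 0.22920806^2 + 0.012655697^2 + 0.98712107^2) = 1.0499332
U = k * uc = 3 * 1.0499332
U = 3.1498

3.1498


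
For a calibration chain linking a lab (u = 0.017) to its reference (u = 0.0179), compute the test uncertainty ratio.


TUR = u_lab / u_ref
= 0.017 / 0.0179
= 0.9497

0.9497


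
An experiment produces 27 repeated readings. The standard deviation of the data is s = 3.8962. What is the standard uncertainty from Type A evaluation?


u_A = s / sqrt(n)
u_A = 3.8962 / sqrt(27)
u_A = 3.8962 / 5.1961524
u_A = 0.7498

0.7498


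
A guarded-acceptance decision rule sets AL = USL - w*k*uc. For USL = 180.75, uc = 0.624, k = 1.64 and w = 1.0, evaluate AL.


U = k * uc = 1.64 * 0.624 = 1.02336
guard band g = w * U = 1.0 * 1.02336 = 1.02336
AL = USL - g = 180.75 - 1.02336
AL = 179.7266

179.7266


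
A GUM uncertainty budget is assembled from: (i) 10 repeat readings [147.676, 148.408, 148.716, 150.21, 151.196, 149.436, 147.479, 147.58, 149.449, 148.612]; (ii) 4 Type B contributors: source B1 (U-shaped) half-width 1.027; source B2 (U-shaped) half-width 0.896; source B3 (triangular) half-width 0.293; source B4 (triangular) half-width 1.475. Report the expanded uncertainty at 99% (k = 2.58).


mean = (147.676 + 148.408 + 148.716 + 150.21 + 151.196 + 149.436 + 147.479 + 147.58 + 149.449 + 148.612) / 10 = 148.8762
s = sqrt(sum((x - mean)^2)/(n-1)) = 1.2105751
u_A = s / sqrt(n) = 1.2105751 / sqrt(10) = 0.38281746
u_B1 = 1.027 / sqrt(2) = 0.72619866
u_B2 = 0.896 / sqrt(2) = 0.63356768
u_B3 = 0.293 / sqrt(6) = 0.11961675
u_B4 = 1.475 / sqrt(6) = 0.60216623
uc = sqrt(0.38281746^2 + 0.72619866^2 + 0.63356768^2 + 0.11961675^2 + 0.60216623^2) = 1.2050867
U = k * uc = 2.58 * 1.2050867
U = 3.1091

3.1091


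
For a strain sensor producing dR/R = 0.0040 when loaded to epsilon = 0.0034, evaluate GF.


GF = (dR/R) / epsilon
= 0.0040 / 0.0034
= 1.1765

1.1765


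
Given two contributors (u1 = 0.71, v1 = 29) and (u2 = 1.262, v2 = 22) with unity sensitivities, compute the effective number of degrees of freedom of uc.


uc = sqrt(u1^2 + u2^2) = sqrt(0.71^2 + 1.262^2) = 1.4480138
v_eff = uc^4 / (u1^4/v1 + u2^4/v2)
= 1.4480138^4 / (0.71^4/29 + 1.262^4/22)
= 4.3963353 / 0.12405878
v_eff = 35.4375

35.4375


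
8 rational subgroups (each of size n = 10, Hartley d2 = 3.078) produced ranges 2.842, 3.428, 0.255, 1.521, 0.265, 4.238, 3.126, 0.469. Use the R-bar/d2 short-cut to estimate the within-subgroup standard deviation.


R_bar = (2.842 + 3.428 + 0.255 + 1.521 + 0.265 + 4.238 + 3.126 + 0.469) / 8
R_bar = 16.144 / 8 = 2.018
sigma_hat = R_bar / d2 = 2.018 / 3.078 = 0.6556

0.6556


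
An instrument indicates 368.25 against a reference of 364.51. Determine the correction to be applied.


Correction = standard - reading
= 364.51 - 368.25
= -3.7400

-3.7400


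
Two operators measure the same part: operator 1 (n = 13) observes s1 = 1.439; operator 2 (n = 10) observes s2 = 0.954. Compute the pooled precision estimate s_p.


s_p = sqrt(((n1-1)*s1^2 + (n2-1)*s2^2) / (n1+n2-2))
numerator = (13-1)*1.439^2 + (10-1)*0.954^2 = 24.848652 + 8.191044 = 33.039696
denominator = 13 + 10 - 2 = 21
s_p^2 = 33.039696 / 21 = 1.5733189
s_p = sqrt(1.5733189) = 1.2543

1.2543


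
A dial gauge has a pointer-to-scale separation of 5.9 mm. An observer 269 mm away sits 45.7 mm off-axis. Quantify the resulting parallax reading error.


error = h * offset / d
= 5.9 * 45.7 / 269
= 1.0023

1.0023


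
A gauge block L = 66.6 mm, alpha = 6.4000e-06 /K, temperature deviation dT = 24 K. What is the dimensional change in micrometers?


dL = L * alpha * dT
= 66.6 * 6.4000e-06 * 24
= 0.0102298 mm
dL_um = 0.0102298 * 1000 = 10.2298 um

10.2298


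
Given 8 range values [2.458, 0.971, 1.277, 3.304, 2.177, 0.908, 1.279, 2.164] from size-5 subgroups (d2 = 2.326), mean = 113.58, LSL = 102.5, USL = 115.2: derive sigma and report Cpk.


R_bar = (2.458 + 0.971 + 1.277 + 3.304 + 2.177 + 0.908 + 1.279 + 2.164) / 8 = 1.81725
sigma = R_bar / d2 = 1.81725 / 2.326 = 0.78127687
Cp = (USL - LSL)/(6*sigma) = (115.2 - 102.5)/(6*0.78127687) = 2.7092
Cpu = (115.2 - 113.58)/(3*0.78127687) = 0.6912
Cpl = (113.58 - 102.5)/(3*0.78127687) = 4.7273
Cpk = min(Cpu, Cpl) = 0.6912

0.6912


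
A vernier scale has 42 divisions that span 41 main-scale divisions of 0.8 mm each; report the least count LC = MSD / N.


LC = MSD / n_div
= 0.8 / 42
= 0.0190

0.0190


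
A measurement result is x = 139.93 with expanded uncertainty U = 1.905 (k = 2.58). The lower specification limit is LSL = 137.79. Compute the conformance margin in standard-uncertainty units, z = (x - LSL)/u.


u = U / k = 1.905 / 2.58 = 0.73837209
margin = |LSL - x| = |137.79 - 139.93| = 2.14
z = margin / u = 2.14 / 0.73837209
z = 2.8983

2.8983


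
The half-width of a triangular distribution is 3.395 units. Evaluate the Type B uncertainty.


u_B = half_width / sqrt(6)
u_B = 3.395 / 2.4494897
u_B = 1.3860

1.3860


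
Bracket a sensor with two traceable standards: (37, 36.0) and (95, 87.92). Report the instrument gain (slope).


slope = (y2 - y1) / (x2 - x1)
= (87.92 - 36.0) / (95 - 37)
= 51.9200 / 58
= 0.8952

0.8952


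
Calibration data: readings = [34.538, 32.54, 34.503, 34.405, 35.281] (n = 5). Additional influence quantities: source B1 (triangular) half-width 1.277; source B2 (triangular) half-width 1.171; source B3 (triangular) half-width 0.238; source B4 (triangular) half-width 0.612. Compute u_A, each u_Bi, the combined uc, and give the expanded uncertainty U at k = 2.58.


mean = (34.538 + 32.54 + 34.503 + 34.405 + 35.281) / 5 = 34.2534
s = sqrt(sum((x - mean)^2)/(n-1)) = 1.0195564
u_A = s / sqrt(n) = 1.0195564 / sqrt(5) = 0.45595948
u_B1 = 1.277 / sqrt(6) = 0.52133307
u_B2 = 1.171 / sqrt(6) = 0.47805875
u_B3 = 0.238 / sqrt(6) = 0.097163093
u_B4 = 0.612 / sqrt(6) = 0.24984795
uc = sqrt(0.45595948^2 + 0.52133307^2 + 0.47805875^2 + 0.097163093^2 + 0.24984795^2) = 0.8832282
U = k * uc = 2.58 * 0.8832282
U = 2.2787

2.2787


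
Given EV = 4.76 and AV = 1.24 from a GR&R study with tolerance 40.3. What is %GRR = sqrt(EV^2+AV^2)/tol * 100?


GRR = sqrt(EV^2 + AV^2) = sqrt(4.76^2 + 1.24^2) = 4.9188617
%GRR = GRR / tol * 100 = 4.9188617 / 40.3 * 100
%GRR = 12.2056

12.2056


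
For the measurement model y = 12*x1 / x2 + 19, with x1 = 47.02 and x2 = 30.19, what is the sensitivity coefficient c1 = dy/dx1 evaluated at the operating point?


y = 12*x1 / x2 + 19
dy/dx1 = 12/x2
Evaluate at x2 = 30.19: c1 = 12 / 30.19
c1 = 0.3975

0.3975


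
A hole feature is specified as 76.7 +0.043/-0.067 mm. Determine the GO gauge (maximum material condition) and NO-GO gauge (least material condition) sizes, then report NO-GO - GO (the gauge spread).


GO = nominal - lower_tol (smallest hole = maximum material condition)
GO = 76.7 - 0.067 = 76.633
NO-GO = nominal + upper_tol (largest hole = least material condition)
NO-GO = 76.7 + 0.043 = 76.743
spread = NO-GO - GO = 76.743 - 76.633 = 0.1100

0.1100


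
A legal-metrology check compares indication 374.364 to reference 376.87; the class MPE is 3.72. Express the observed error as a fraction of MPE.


e = indication - reference = 374.364 - 376.87 = -2.5060
|e| = 2.5060
ratio = |e| / MPE = 2.5060 / 3.72
ratio = 0.6737

0.6737


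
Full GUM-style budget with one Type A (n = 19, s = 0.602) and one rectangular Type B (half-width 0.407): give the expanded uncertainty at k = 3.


u_A = s / sqrt(n) = 0.602 / sqrt(19) = 0.13810827
u_B = half_width / sqrt(3) = 0.407 / sqrt(3) = 0.23498156
uc = sqrt(u_A^2 + u_B^2) = sqrt(0.13810827^2 + 0.23498156^2) = 0.27256234
U = k * uc = 3 * 0.27256234
U = 0.8177

0.8177


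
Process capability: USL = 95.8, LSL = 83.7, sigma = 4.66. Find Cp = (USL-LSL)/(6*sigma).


Cp = (USL - LSL) / (6 * sigma)
= (95.8 - 83.7) / (6 * 4.66)
= 12.1000 / 27.9600
= 0.4328

0.4328


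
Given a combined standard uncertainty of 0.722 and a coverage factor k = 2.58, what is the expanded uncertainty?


U = k * uc
U = 2.58 * 0.722
U = 1.8628

1.8628


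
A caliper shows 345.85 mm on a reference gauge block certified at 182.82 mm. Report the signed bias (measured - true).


Systematic error = measured - true
= 345.85 - 182.82
= 163.0300

163.0300


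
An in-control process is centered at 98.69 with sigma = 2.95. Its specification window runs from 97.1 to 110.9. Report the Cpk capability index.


Cpu = (USL - mean) / (3*sigma) = (110.9 - 98.69) / (3*2.95) = 1.3797
Cpl = (mean - LSL) / (3*sigma) = (98.69 - 97.1) / (3*2.95) = 0.1797
Cpk = min(Cpu, Cpl) = 0.1797

0.1797


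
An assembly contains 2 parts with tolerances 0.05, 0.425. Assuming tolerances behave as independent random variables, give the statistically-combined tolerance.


RSS = sqrt(0.05^2 + 0.425^2)
= sqrt(0.183125)
= 0.4279

0.4279


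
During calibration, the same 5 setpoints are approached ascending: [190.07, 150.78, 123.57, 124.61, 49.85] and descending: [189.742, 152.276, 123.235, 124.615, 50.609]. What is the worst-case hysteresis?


|190.07 - 189.742| = 0.3280
|150.78 - 152.276| = 1.4960
|123.57 - 123.235| = 0.3350
|124.61 - 124.615| = 0.0050
|49.85 - 50.609| = 0.7590
hysteresis = max(diffs) = 1.4960

1.4960


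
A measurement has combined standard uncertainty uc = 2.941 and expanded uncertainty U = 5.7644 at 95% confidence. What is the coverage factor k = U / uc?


k = U / uc
k = 5.7644 / 2.941
k = 1.96

1.96


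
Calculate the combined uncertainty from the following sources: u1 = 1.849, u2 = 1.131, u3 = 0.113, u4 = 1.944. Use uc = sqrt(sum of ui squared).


uc = sqrt(1.849^2 + 1.131^2 + 0.113^2 + 1.944^2)
uc = sqrt(8.489867)
uc = 2.9137

2.9137


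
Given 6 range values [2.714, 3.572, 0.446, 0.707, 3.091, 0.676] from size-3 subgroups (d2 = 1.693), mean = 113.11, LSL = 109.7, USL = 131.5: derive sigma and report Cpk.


R_bar = (2.714 + 3.572 + 0.446 + 0.707 + 3.091 + 0.676) / 6 = 1.8676667
sigma = R_bar / d2 = 1.8676667 / 1.693 = 1.1031699
Cp = (USL - LSL)/(6*sigma) = (131.5 - 109.7)/(6*1.1031699) = 3.2935
Cpu = (131.5 - 113.11)/(3*1.1031699) = 5.5567
Cpl = (113.11 - 109.7)/(3*1.1031699) = 1.0304
Cpk = min(Cpu, Cpl) = 1.0304

1.0304


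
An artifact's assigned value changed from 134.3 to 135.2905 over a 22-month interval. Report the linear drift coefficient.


rate = (v2 - v1) / months
= (135.2905 - 134.3) / 22
= 0.9905 / 22
= 0.0450

0.0450


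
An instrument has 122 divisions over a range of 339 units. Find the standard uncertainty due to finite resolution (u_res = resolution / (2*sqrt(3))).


resolution = range / divisions
resolution = 339 / 122 = 2.7786885
u_res = resolution / (2*sqrt(3))
u_res = 2.7786885 / 3.4641016
u_res = 0.8021

0.8021


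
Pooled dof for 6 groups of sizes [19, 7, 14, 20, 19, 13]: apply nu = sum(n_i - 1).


nu = sum_i (n_i - 1)
nu = ((19 - 1) + (7 - 1) + (14 - 1) + (20 - 1) + (19 - 1) + (13 - 1))
nu = 18 + 6 + 13 + 19 + 18 + 12
nu = 86

86


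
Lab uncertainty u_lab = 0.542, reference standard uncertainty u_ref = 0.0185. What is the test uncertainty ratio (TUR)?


TUR = u_lab / u_ref
= 0.542 / 0.0185
= 29.2973

29.2973


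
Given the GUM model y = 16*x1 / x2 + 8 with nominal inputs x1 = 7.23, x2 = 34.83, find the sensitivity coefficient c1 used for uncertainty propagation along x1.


y = 16*x1 / x2 + 8
dy/dx1 = 16/x2
Evaluate at x2 = 34.83: c1 = 16 / 34.83
c1 = 0.4594

0.4594


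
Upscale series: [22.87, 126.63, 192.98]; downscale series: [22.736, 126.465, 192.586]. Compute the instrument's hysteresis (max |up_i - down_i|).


|22.87 - 22.736| = 0.1340
|126.63 - 126.465| = 0.1650
|192.98 - 192.586| = 0.3940
hysteresis = max(diffs) = 0.3940

0.3940


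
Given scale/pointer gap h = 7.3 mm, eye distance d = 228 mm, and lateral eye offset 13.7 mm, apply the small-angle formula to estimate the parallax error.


error = h * offset / d
= 7.3 * 13.7 / 228
= 0.4386

0.4386


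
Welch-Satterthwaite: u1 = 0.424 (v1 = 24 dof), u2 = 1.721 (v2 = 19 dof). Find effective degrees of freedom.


uc = sqrt(u1^2 + u2^2) = sqrt(0.424^2 + 1.721^2) = 1.7724607
v_eff = uc^4 / (u1^4/v1 + u2^4/v2)
= 1.7724607^4 / (0.424^4/24 + 1.721^4/19)
= 9.869757 / 0.46305728
v_eff = 21.3143

21.3143


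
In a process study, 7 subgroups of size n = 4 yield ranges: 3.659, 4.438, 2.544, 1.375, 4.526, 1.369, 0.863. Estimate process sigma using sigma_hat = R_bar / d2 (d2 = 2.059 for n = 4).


R_bar = (3.659 + 4.438 + 2.544 + 1.375 + 4.526 + 1.369 + 0.863) / 7
R_bar = 18.774 / 7 = 2.682
sigma_hat = R_bar / d2 = 2.682 / 2.059 = 1.3026

1.3026


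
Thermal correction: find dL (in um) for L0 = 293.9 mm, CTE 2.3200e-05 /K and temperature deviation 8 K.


dL = L * alpha * dT
= 293.9 * 2.3200e-05 * 8
= 0.0545478 mm
dL_um = 0.0545478 * 1000 = 54.5478 um

54.5478


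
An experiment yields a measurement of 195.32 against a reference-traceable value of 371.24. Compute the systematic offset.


Systematic error = measured - true
= 195.32 - 371.24
= -175.9200

-175.9200


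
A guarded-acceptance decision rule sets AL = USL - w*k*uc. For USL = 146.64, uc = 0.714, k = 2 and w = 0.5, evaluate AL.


U = k * uc = 2 * 0.714 = 1.428
guard band g = w * U = 0.5 * 1.428 = 0.714
AL = USL - g = 146.64 - 0.714
AL = 145.9260

145.9260


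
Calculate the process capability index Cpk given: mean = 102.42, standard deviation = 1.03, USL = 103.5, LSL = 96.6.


Cpu = (USL - mean) / (3*sigma) = (103.5 - 102.42) / (3*1.03) = 0.3495
Cpl = (mean - LSL) / (3*sigma) = (102.42 - 96.6) / (3*1.03) = 1.8835
Cpk = min(Cpu, Cpl) = 0.3495

0.3495


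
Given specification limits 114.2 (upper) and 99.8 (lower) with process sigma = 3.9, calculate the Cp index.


Cp = (USL - LSL) / (6 * sigma)
= (114.2 - 99.8) / (6 * 3.9)
= 14.4000 / 23.4000
= 0.6154

0.6154


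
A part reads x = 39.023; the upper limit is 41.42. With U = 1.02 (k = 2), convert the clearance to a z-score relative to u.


u = U / k = 1.02 / 2 = 0.51
margin = |USL - x| = |41.42 - 39.023| = 2.397
z = margin / u = 2.397 / 0.51
z = 4.7000

4.7000


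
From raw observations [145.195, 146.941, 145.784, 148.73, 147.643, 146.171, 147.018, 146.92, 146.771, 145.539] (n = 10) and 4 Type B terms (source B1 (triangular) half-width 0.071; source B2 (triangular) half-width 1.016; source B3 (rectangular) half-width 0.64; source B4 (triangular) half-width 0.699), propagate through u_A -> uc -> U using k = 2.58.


mean = (145.195 + 146.941 + 145.784 + 148.73 + 147.643 + 146.171 + 147.018 + 146.92 + 146.771 + 145.539) / 10 = 146.6712
s = sqrt(sum((x - mean)^2)/(n-1)) = 1.0512608
u_A = s / sqrt(n) = 1.0512608 / sqrt(10) = 0.33243785
u_B1 = 0.071 / sqrt(6) = 0.028985629
u_B2 = 1.016 / sqrt(6) = 0.41478026
u_B3 = 0.64 / sqrt(3) = 0.36950417
u_B4 = 0.699 / sqrt(6) = 0.28536556
uc = sqrt(0.33243785^2 + 0.028985629^2 + 0.41478026^2 + 0.36950417^2 + 0.28536556^2) = 0.70807103
U = k * uc = 2.58 * 0.70807103
U = 1.8268

1.8268


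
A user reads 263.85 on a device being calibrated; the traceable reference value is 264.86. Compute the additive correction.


Correction = standard - reading
= 264.86 - 263.85
= 1.0100

1.0100


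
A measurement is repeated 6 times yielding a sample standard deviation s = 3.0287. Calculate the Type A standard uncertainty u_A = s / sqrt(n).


u_A = s / sqrt(n)
u_A = 3.0287 / sqrt(6)
u_A = 3.0287 / 2.4494897
u_A = 1.2365

1.2365


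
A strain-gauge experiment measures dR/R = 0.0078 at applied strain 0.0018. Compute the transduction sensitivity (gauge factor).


GF = (dR/R) / epsilon
= 0.0078 / 0.0018
= 4.3333

4.3333


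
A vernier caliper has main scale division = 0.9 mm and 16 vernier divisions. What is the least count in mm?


LC = MSD / n_div
= 0.9 / 16
= 0.0563

0.0563


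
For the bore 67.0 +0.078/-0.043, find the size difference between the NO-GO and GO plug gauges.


GO = nominal - lower_tol (smallest hole = maximum material condition)
GO = 67.0 - 0.043 = 66.957
NO-GO = nominal + upper_tol (largest hole = least material condition)
NO-GO = 67.0 + 0.078 = 67.078
spread = NO-GO - GO = 67.078 - 66.957 = 0.1210

0.1210


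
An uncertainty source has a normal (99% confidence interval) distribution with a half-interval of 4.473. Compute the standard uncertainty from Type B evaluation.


u_B = half_width / 2.576
u_B = 4.473 / 2.576
u_B = 1.7364

1.7364


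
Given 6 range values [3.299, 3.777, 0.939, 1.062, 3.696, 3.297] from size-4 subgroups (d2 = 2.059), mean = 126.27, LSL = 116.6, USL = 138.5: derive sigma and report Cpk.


R_bar = (3.299 + 3.777 + 0.939 + 1.062 + 3.696 + 3.297) / 6 = 2.6783333
sigma = R_bar / d2 = 2.6783333 / 2.059 = 1.3007932
Cp = (USL - LSL)/(6*sigma) = (138.5 - 116.6)/(6*1.3007932) = 2.8060
Cpu = (138.5 - 126.27)/(3*1.3007932) = 3.1340
Cpl = (126.27 - 116.6)/(3*1.3007932) = 2.4780
Cpk = min(Cpu, Cpl) = 2.4780

2.4780


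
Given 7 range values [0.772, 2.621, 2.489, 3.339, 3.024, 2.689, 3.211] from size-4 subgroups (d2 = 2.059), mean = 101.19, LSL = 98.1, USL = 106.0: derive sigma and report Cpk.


R_bar = (0.772 + 2.621 + 2.489 + 3.339 + 3.024 + 2.689 + 3.211) / 7 = 2.5921429
sigma = R_bar / d2 = 2.5921429 / 2.059 = 1.2589329
Cp = (USL - LSL)/(6*sigma) = (106.0 - 98.1)/(6*1.2589329) = 1.0459
Cpu = (106.0 - 101.19)/(3*1.2589329) = 1.2736
Cpl = (101.19 - 98.1)/(3*1.2589329) = 0.8182
Cpk = min(Cpu, Cpl) = 0.8182

0.8182


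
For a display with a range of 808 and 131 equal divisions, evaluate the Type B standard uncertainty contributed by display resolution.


resolution = range / divisions
resolution = 808 / 131 = 6.1679389
u_res = resolution / (2*sqrt(3))
u_res = 6.1679389 / 3.4641016
u_res = 1.7805

1.7805


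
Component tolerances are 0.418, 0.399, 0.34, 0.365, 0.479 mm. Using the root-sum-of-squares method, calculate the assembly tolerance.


RSS = sqrt(0.418^2 + 0.399^2 + 0.34^2 + 0.365^2 + 0.479^2)
= sqrt(0.812191)
= 0.9012

0.9012


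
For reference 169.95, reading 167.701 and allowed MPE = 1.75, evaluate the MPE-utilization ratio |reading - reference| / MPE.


e = indication - reference = 167.701 - 169.95 = -2.2490
|e| = 2.2490
ratio = |e| / MPE = 2.2490 / 1.75
ratio = 1.2851

1.2851


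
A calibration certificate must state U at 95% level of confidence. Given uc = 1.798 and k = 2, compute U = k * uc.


U = k * uc
U = 2 * 1.798
U = 3.5960

3.5960


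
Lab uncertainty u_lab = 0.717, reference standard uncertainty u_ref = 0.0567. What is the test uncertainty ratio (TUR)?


TUR = u_lab / u_ref
= 0.717 / 0.0567
= 12.6455

12.6455


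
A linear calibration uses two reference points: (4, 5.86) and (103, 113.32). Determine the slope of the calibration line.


slope = (y2 - y1) / (x2 - x1)
= (113.32 - 5.86) / (103 - 4)
= 107.4600 / 99
= 1.0855

1.0855


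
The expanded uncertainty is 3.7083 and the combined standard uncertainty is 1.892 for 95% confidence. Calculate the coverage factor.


k = U / uc
k = 3.7083 / 1.892
k = 1.96

1.96


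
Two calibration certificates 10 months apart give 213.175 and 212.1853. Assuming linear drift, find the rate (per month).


rate = (v2 - v1) / months
= (212.1853 - 213.175) / 10
= -0.9897 / 10
= -0.0990

-0.0990


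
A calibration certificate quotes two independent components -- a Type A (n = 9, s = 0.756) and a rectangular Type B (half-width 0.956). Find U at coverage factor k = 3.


u_A = s / sqrt(n) = 0.756 / sqrt(9) = 0.252
u_B = half_width / sqrt(3) = 0.956 / sqrt(3) = 0.55194686
uc = sqrt(u_A^2 + u_B^2) = sqrt(0.252^2 + 0.55194686^2) = 0.60675311
U = k * uc = 3 * 0.60675311
U = 1.8203

1.8203


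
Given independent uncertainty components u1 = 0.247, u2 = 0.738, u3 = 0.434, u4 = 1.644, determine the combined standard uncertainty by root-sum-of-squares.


uc = sqrt(0.247^2 + 0.738^2 + 0.434^2 + 1.644^2)
uc = sqrt(3.496745)
uc = 1.8700

1.8700


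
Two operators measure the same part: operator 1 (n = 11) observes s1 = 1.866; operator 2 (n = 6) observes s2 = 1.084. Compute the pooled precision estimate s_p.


s_p = sqrt(((n1-1)*s1^2 + (n2-1)*s2^2) / (n1+n2-2))
numerator = (11-1)*1.866^2 + (6-1)*1.084^2 = 34.81956 + 5.87528 = 40.69484
denominator = 11 + 6 - 2 = 15
s_p^2 = 40.69484 / 15 = 2.7129893
s_p = sqrt(2.7129893) = 1.6471

1.6471


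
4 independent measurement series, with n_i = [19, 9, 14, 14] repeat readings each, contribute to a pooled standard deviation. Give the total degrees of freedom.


nu = sum_i (n_i - 1)
nu = ((19 - 1) + (9 - 1) + (14 - 1) + (14 - 1))
nu = 18 + 8 + 13 + 13
nu = 52

52


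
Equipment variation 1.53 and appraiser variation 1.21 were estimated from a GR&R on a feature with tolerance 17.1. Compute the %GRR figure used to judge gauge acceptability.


GRR = sqrt(EV^2 + AV^2) = sqrt(1.53^2 + 1.21^2) = 1.9506409
%GRR = GRR / tol * 100 = 1.9506409 / 17.1 * 100
%GRR = 11.4073

11.4073


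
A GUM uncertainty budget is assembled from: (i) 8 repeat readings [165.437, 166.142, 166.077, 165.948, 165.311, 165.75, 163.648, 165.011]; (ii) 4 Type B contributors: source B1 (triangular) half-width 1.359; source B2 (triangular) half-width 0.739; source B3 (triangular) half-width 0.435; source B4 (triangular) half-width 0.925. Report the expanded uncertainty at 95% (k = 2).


mean = (165.437 + 166.142 + 166.077 + 165.948 + 165.311 + 165.75 + 163.648 + 165.011) / 8 = 165.4155
s = sqrt(sum((x - mean)^2)/(n-1)) = 0.81590353
u_A = s / sqrt(n) = 0.81590353 / sqrt(8) = 0.28846546
u_B1 = 1.359 / sqrt(6) = 0.55480943
u_B2 = 0.739 / sqrt(6) = 0.30169549
u_B3 = 0.435 / sqrt(6) = 0.17758801
u_B4 = 0.925 / sqrt(6) = 0.37762967
uc = sqrt(0.28846546^2 + 0.55480943^2 + 0.30169549^2 + 0.17758801^2 + 0.37762967^2) = 0.81005411
U = k * uc = 2 * 0.81005411
U = 1.6201

1.6201


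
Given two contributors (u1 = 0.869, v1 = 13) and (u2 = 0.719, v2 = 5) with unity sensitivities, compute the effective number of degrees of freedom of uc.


uc = sqrt(u1^2 + u2^2) = sqrt(0.869^2 + 0.719^2) = 1.1278839
v_eff = uc^4 / (u1^4/v1 + u2^4/v2)
= 1.1278839^4 / (0.869^4/13 + 0.719^4/5)
= 1.6182946 / 0.097316515
v_eff = 16.6292

16.6292


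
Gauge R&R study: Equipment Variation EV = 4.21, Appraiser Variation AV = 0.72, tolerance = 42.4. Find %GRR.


GRR = sqrt(EV^2 + AV^2) = sqrt(4.21^2 + 0.72^2) = 4.271124
%GRR = GRR / tol * 100 = 4.271124 / 42.4 * 100
%GRR = 10.0734

10.0734


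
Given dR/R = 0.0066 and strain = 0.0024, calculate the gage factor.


GF = (dR/R) / epsilon
= 0.0066 / 0.0024
= 2.7500

2.7500


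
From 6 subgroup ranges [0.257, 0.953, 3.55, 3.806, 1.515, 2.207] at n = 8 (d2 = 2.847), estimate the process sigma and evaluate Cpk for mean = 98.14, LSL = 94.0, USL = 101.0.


R_bar = (0.257 + 0.953 + 3.55 + 3.806 + 1.515 + 2.207) / 6 = 2.048
sigma = R_bar / d2 = 2.048 / 2.847 = 0.71935371
Cp = (USL - LSL)/(6*sigma) = (101.0 - 94.0)/(6*0.71935371) = 1.6218
Cpu = (101.0 - 98.14)/(3*0.71935371) = 1.3253
Cpl = (98.14 - 94.0)/(3*0.71935371) = 1.9184
Cpk = min(Cpu, Cpl) = 1.3253

1.3253


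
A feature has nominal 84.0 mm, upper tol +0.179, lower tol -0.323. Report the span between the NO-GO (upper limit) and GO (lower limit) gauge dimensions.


GO = nominal - lower_tol (smallest hole = maximum material condition)
GO = 84.0 - 0.323 = 83.677
NO-GO = nominal + upper_tol (largest hole = least material condition)
NO-GO = 84.0 + 0.179 = 84.179
spread = NO-GO - GO = 84.179 - 83.677 = 0.5020

0.5020


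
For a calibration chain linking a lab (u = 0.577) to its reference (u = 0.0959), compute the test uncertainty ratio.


TUR = u_lab / u_ref
= 0.577 / 0.0959
= 6.0167

6.0167


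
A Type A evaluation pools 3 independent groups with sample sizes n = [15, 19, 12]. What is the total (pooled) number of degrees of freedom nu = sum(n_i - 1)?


nu = sum_i (n_i - 1)
nu = ((15 - 1) + (19 - 1) + (12 - 1))
nu = 14 + 18 + 11
nu = 43

43


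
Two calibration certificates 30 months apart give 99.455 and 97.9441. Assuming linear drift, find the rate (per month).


rate = (v2 - v1) / months
= (97.9441 - 99.455) / 30
= -1.5109 / 30
= -0.0504

-0.0504


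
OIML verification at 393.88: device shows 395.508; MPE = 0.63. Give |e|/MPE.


e = indication - reference = 395.508 - 393.88 = 1.6280
|e| = 1.6280
ratio = |e| / MPE = 1.6280 / 0.63
ratio = 2.5841

2.5841


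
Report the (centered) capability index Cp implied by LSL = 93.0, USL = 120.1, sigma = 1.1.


Cp = (USL - LSL) / (6 * sigma)
= (120.1 - 93.0) / (6 * 1.1)
= 27.1000 / 6.6000
= 4.1061

4.1061


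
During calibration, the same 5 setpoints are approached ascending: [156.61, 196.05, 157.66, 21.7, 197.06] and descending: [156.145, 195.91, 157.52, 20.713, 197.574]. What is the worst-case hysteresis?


|156.61 - 156.145| = 0.4650
|196.05 - 195.91| = 0.1400
|157.66 - 157.52| = 0.1400
|21.7 - 20.713| = 0.9870
|197.06 - 197.574| = 0.5140
hysteresis = max(diffs) = 0.9870

0.9870


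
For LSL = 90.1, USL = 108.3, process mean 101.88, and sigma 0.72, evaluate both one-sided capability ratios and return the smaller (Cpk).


Cpu = (USL - mean) / (3*sigma) = (108.3 - 101.88) / (3*0.72) = 2.9722
Cpl = (mean - LSL) / (3*sigma) = (101.88 - 90.1) / (3*0.72) = 5.4537
Cpk = min(Cpu, Cpl) = 2.9722

2.9722


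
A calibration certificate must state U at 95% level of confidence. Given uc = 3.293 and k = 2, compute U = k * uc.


U = k * uc
U = 2 * 3.293
U = 6.5860

6.5860


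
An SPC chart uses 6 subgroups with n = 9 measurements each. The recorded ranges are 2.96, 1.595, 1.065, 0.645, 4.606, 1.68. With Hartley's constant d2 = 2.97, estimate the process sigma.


R_bar = (2.96 + 1.595 + 1.065 + 0.645 + 4.606 + 1.68) / 6
R_bar = 12.551 / 6 = 2.0918333
sigma_hat = R_bar / d2 = 2.0918333 / 2.97 = 0.7043

0.7043


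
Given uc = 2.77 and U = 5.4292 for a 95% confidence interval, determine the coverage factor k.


k = U / uc
k = 5.4292 / 2.77
k = 1.96

1.96


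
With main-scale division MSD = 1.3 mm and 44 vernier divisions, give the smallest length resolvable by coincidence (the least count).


LC = MSD / n_div
= 1.3 / 44
= 0.0295

0.0295


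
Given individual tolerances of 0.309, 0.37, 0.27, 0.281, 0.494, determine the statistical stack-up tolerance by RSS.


RSS = sqrt(0.309^2 + 0.37^2 + 0.27^2 + 0.281^2 + 0.494^2)
= sqrt(0.628278)
= 0.7926

0.7926


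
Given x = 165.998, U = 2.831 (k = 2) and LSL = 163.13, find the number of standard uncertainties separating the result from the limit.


u = U / k = 2.831 / 2 = 1.4155
margin = |LSL - x| = |163.13 - 165.998| = 2.868
z = margin / u = 2.868 / 1.4155
z = 2.0261

2.0261


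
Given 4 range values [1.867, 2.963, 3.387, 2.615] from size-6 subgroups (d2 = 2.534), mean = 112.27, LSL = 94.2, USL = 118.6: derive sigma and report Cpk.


R_bar = (1.867 + 2.963 + 3.387 + 2.615) / 4 = 2.708
sigma = R_bar / d2 = 2.708 / 2.534 = 1.0686661
Cp = (USL - LSL)/(6*sigma) = (118.6 - 94.2)/(6*1.0686661) = 3.8054
Cpu = (118.6 - 112.27)/(3*1.0686661) = 1.9744
Cpl = (112.27 - 94.2)/(3*1.0686661) = 5.6363
Cpk = min(Cpu, Cpl) = 1.9744

1.9744


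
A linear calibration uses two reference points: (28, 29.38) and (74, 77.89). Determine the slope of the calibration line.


slope = (y2 - y1) / (x2 - x1)
= (77.89 - 29.38) / (74 - 28)
= 48.5100 / 46
= 1.0546

1.0546


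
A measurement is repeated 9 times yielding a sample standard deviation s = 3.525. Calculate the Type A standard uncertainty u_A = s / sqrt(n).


u_A = s / sqrt(n)
u_A = 3.525 / sqrt(9)
u_A = 3.525 / 3
u_A = 1.1750

1.1750


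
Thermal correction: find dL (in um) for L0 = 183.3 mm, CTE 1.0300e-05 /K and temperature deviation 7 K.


dL = L * alpha * dT
= 183.3 * 1.0300e-05 * 7
= 0.0132159 mm
dL_um = 0.0132159 * 1000 = 13.2159 um

13.2159


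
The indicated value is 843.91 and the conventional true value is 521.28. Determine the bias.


Systematic error = measured - true
= 843.91 - 521.28
= 322.6300

322.6300


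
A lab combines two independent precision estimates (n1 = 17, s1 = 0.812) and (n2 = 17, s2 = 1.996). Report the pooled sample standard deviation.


s_p = sqrt(((n1-1)*s1^2 + (n2-1)*s2^2) / (n1+n2-2))
numerator = (17-1)*0.812^2 + (17-1)*1.996^2 = 10.549504 + 63.744256 = 74.29376
denominator = 17 + 17 - 2 = 32
s_p^2 = 74.29376 / 32 = 2.32168
s_p = sqrt(2.32168) = 1.5237

1.5237


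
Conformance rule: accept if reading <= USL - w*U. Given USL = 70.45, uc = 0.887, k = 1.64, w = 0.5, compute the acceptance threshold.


U = k * uc = 1.64 * 0.887 = 1.45468
guard band g = w * U = 0.5 * 1.45468 = 0.72734
AL = USL - g = 70.45 - 0.72734
AL = 69.7227

69.7227


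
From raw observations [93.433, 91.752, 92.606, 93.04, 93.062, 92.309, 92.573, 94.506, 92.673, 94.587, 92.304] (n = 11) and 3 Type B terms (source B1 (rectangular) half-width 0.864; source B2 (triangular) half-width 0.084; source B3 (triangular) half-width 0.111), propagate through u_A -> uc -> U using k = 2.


mean = (93.433 + 91.752 + 92.606 + 93.04 + 93.062 + 92.309 + 92.573 + 94.506 + 92.673 + 94.587 + 92.304) / 11 = 92.98590909
s = sqrt(sum((x - mean)^2)/(n-1)) = 0.89113685
u_A = s / sqrt(n) = 0.89113685 / sqrt(11) = 0.26868787
u_B1 = 0.864 / sqrt(3) = 0.49883063
u_B2 = 0.084 / sqrt(6) = 0.034292856
u_B3 = 0.111 / sqrt(6) = 0.04531556
uc = sqrt(0.26868787^2 + 0.49883063^2 + 0.034292856^2 + 0.04531556^2) = 0.56943364
U = k * uc = 2 * 0.56943364
U = 1.1389

1.1389
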